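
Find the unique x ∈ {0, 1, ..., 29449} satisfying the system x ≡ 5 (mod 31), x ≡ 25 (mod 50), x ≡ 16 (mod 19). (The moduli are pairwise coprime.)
The moduli 31, 50, 19 are pairwise coprime, so by the CRT there is a unique solution mod 31·50·19 = 29450.
Solve by successive substitution. Start with x ≡ 5 (mod 31).
  Combine with x ≡ 25 (mod 50): write x = 5 + 31·t and require 5 + 31·t ≡ 25 (mod 50), i.e. 31·t ≡ 25 − 5 ≡ 20 (mod 50). Since 31^(−1) ≡ 21 (mod 50), t ≡ 21·20 ≡ 20 (mod 50). So x ≡ 5 + 31·20 = 625 (mod 1550).
  Combine with x ≡ 16 (mod 19): write x = 625 + 1550·t and require 625 + 1550·t ≡ 16 (mod 19), i.e. 1550·t ≡ 16 − 625 ≡ 18 (mod 19). Since 1550^(−1) ≡ 7 (mod 19) (1550 ≡ 11 (mod 19)), t ≡ 7·18 ≡ 12 (mod 19). So x ≡ 625 + 1550·12 = 19225 (mod 29450).
Unique solution in [0, 29450): x = 19225.

Final answer: x ≡ 19225 (mod 29450); the representative in [0, 29450) is 19225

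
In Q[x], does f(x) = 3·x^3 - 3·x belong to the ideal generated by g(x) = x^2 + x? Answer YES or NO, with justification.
In Q[x] the ideal (g) consists of all multiples of g, so f ∈ (g) iff g | f, i.e. iff the remainder of f on division by g is 0. Divide f by g (g is monic, so eliminate the leading term of the running remainder at each step):
  leading term 3·x^3: subtract (3·x)·g(x) = 3·x^3 + 3·x^2, leaving -3·x^2 - 3·x
  leading term -3·x^2: subtract (-3)·g(x) = -3·x^2 - 3·x, leaving 0
The remainder is 0, so f(x) = g(x) · h(x) with h(x) = 3·x - 3. Hence g | f, i.e. f ∈ (g).

Final answer: YES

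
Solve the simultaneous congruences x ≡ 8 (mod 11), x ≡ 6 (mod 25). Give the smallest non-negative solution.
The moduli 11, 25 are pairwise coprime, so by the CRT there is a unique solution mod 11·25 = 275.
Solve by successive substitution. Start with x ≡ 8 (mod 11).
  Combine with x ≡ 6 (mod 25): write x = 8 + 11·t and require 8 + 11·t ≡ 6 (mod 25), i.e. 11·t ≡ 6 − 8 ≡ 23 (mod 25). Since 11^(−1) ≡ 16 (mod 25), t ≡ 16·23 ≡ 18 (mod 25). So x ≡ 8 + 11·18 = 206 (mod 275).
Unique solution in [0, 275): x = 206.

Final answer: x ≡ 206 (mod 275); the representative in [0, 275) is 206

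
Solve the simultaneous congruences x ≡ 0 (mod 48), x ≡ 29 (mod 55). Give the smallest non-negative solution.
x ≡ 2064 (mod 2640); the representative in [0, 2640) is 2064

The moduli 48, 55 are pairwise coprime, so by the CRT there is a unique solution mod 48·55 = 2640.
Solve by successive substitution. Start with x ≡ 0 (mod 48).
  Combine with x ≡ 29 (mod 55): write x = 48·t and require 48·t ≡ 29 (mod 55). Since 48^(−1) ≡ 47 (mod 55), t ≡ 47·29 ≡ 43 (mod 55). So x ≡ 48·43 = 2064 (mod 2640).
Unique solution in [0, 2640): x = 2064.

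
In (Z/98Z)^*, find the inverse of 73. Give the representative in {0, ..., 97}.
73^(−1) ≡ 47 (mod 98)

Apply the extended Euclidean algorithm to (98, 73), tracking rows (r, s, t) with s·98 + t·73 = r. Each division r_prev = q·r_cur + r_new produces the new row as (previous row) − q·(current row):
  row A: (98, 1, 0)   [1·98 + 0·73 = 98]
  row B: (73, 0, 1)   [0·98 + 1·73 = 73]
  98 = 1·73 + 25   → row C = row A − 1·row B = (25, 1, −1)   [check: 1·98 − 1·73 = 25]
  73 = 2·25 + 23   → row D = row B − 2·row C = (23, −2, 3)   [check: −2·98 + 3·73 = 23]
  25 = 1·23 + 2   → row E = row C − 1·row D = (2, 3, −4)   [check: 3·98 − 4·73 = 2]
  23 = 11·2 + 1   → row F = row D − 11·row E = (1, −35, 47)   [check: −35·98 + 47·73 = 1]
  2 = 2·1 + 0   → remainder 0, stop. gcd = 1 (last nonzero row F).
The gcd is 1, so 73 is invertible mod 98. The last nonzero row gives −35·98 + 47·73 = 1, so t = 47. So 73^(−1) ≡ 47 (mod 98). Verify: 73 · 47 = 3431 ≡ 1 (mod 98). ✓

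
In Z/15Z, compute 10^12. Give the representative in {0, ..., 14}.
10

Use repeated squaring. Binary(12) = 1100. Walk through the bits of the exponent 12 left-to-right: at each bit after the leading one, square the running value, then multiply by 10 if the bit is 1 (always reducing mod 15):
  bit 1 = 1 (leading): start with 10.
  bit 2 = 1: square 10^2 = 100 ≡ 10; bit is 1, so multiply 10·10 = 100 ≡ 10 (mod 15).
  bit 3 = 0: square 10^2 = 100 ≡ 10 (mod 15).
  bit 4 = 0: square 10^2 = 100 ≡ 10 (mod 15).
Final value: 10^12 ≡ 10 (mod 15).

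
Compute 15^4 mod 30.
Use repeated squaring. Binary(4) = 100. Walk through the bits of the exponent 4 left-to-right: at each bit after the leading one, square the running value, then multiply by 15 if the bit is 1 (always reducing mod 30):
  bit 1 = 1 (leading): start with 15.
  bit 2 = 0: square 15^2 = 225 ≡ 15 (mod 30).
  bit 3 = 0: square 15^2 = 225 ≡ 15 (mod 30).
Final value: 15^4 ≡ 15 (mod 30).

Final answer: 15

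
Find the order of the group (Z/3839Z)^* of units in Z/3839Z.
(Z/3839Z)^* consists of the classes a with gcd(a, 3839) = 1, so its order is φ(3839). φ is multiplicative, with φ(p^e) = p^e − p^(e−1). Factorise 3839 = 11 · 349. Then
  φ(3839) = (11 − 1) · (349 − 1) = 10 · 348 = 3480.
Thus |(Z/3839Z)^*| = 3480.

Final answer: |(Z/3839Z)^*| = 3480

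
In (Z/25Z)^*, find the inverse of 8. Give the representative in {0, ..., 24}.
8^(−1) ≡ 22 (mod 25)

Apply the extended Euclidean algorithm to (25, 8), tracking rows (r, s, t) with s·25 + t·8 = r. Each division r_prev = q·r_cur + r_new produces the new row as (previous row) − q·(current row):
  row A: (25, 1, 0)   [1·25 + 0·8 = 25]
  row B: (8, 0, 1)   [0·25 + 1·8 = 8]
  25 = 3·8 + 1   → row C = row A − 3·row B = (1, 1, −3)   [check: 1·25 − 3·8 = 1]
  8 = 8·1 + 0   → remainder 0, stop. gcd = 1 (last nonzero row C).
The gcd is 1, so 8 is invertible mod 25. The last nonzero row gives 1·25 − 3·8 = 1, so t = −3. So 8^(−1) ≡ −3 ≡ 22 (mod 25). Verify: 8 · 22 = 176 ≡ 1 (mod 25). ✓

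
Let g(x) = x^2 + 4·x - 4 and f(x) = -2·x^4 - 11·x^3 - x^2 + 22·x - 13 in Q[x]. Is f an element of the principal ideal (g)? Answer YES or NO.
NO

In Q[x] the ideal (g) consists of all multiples of g, so f ∈ (g) iff g | f, i.e. iff the remainder of f on division by g is 0. Divide f by g (g is monic, so eliminate the leading term of the running remainder at each step):
  leading term -2·x^4: subtract (-2·x^2)·g(x) = -2·x^4 - 8·x^3 + 8·x^2, leaving -3·x^3 - 9·x^2 + 22·x - 13
  leading term -3·x^3: subtract (-3·x)·g(x) = -3·x^3 - 12·x^2 + 12·x, leaving 3·x^2 + 10·x - 13
  leading term 3·x^2: subtract (3)·g(x) = 3·x^2 + 12·x - 12, leaving -2·x - 1
The remainder r(x) = -2·x - 1 ≠ 0 (and deg r < deg g), so g ∤ f, i.e. f ∉ (g).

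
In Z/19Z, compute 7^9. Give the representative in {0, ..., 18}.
1

Use repeated squaring. Binary(9) = 1001. Walk through the bits of the exponent 9 left-to-right: at each bit after the leading one, square the running value, then multiply by 7 if the bit is 1 (always reducing mod 19):
  bit 1 = 1 (leading): start with 7.
  bit 2 = 0: square 7^2 = 49 ≡ 11 (mod 19).
  bit 3 = 0: square 11^2 = 121 ≡ 7 (mod 19).
  bit 4 = 1: square 7^2 = 49 ≡ 11; bit is 1, so multiply 11·7 = 77 ≡ 1 (mod 19).
Final value: 7^9 ≡ 1 (mod 19).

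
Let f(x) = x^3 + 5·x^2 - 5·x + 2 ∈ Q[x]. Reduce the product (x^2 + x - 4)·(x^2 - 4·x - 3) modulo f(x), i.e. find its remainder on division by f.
First multiply in Q[x] without reducing: a · b = x^4 - 3·x^3 - 11·x^2 + 13·x + 12. Now divide by f(x) = x^3 + 5·x^2 - 5·x + 2, eliminating the leading term at each step:
  leading term x^4: subtract (x)·f(x) = x^4 + 5·x^3 - 5·x^2 + 2·x, leaving -8·x^3 - 6·x^2 + 11·x + 12
  leading term -8·x^3: subtract (-8)·f(x) = -8·x^3 - 40·x^2 + 40·x - 16, leaving 34·x^2 - 29·x + 28
The degree is now < 3, so this is the remainder. Hence a · b ≡ 34·x^2 - 29·x + 28 in Q[x]/(f).

Final answer: a · b ≡ 34·x^2 - 29·x + 28 (mod f(x))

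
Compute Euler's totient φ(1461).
φ(1461) = 972

φ is multiplicative, with φ(p^e) = p^e − p^(e−1). Factorise 1461 = 3 · 487. Then
  φ(1461) = (3 − 1) · (487 − 1) = 2 · 486 = 972.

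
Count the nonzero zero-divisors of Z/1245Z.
In Z/1245Z each nonzero element is either a unit (gcd with 1245 is 1) or a zero-divisor (gcd > 1). The number of units is φ(1245): factorise 1245 = 3 · 5 · 83, so φ(1245) = (3 − 1) · (5 − 1) · (83 − 1) = 2 · 4 · 82 = 656. The nonzero elements number 1245 − 1 = 1244. Hence the nonzero zero-divisors number 1244 − 656 = 588.

Final answer: Z/1245Z has 588 nonzero zero-divisors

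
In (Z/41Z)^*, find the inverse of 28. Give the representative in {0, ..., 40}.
Apply the extended Euclidean algorithm to (41, 28), tracking rows (r, s, t) with s·41 + t·28 = r. Each division r_prev = q·r_cur + r_new produces the new row as (previous row) − q·(current row):
  row A: (41, 1, 0)   [1·41 + 0·28 = 41]
  row B: (28, 0, 1)   [0·41 + 1·28 = 28]
  41 = 1·28 + 13   → row C = row A − 1·row B = (13, 1, −1)   [check: 1·41 − 1·28 = 13]
  28 = 2·13 + 2   → row D = row B − 2·row C = (2, −2, 3)   [check: −2·41 + 3·28 = 2]
  13 = 6·2 + 1   → row E = row C − 6·row D = (1, 13, −19)   [check: 13·41 − 19·28 = 1]
  2 = 2·1 + 0   → remainder 0, stop. gcd = 1 (last nonzero row E).
The gcd is 1, so 28 is invertible mod 41. The last nonzero row gives 13·41 − 19·28 = 1, so t = −19. So 28^(−1) ≡ −19 ≡ 22 (mod 41). Verify: 28 · 22 = 616 ≡ 1 (mod 41). ✓

Final answer: 28^(−1) ≡ 22 (mod 41)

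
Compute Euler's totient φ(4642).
φ(4642) = 2100

φ is multiplicative, with φ(p^e) = p^e − p^(e−1). Factorise 4642 = 2 · 11 · 211. Then
  φ(4642) = (2 − 1) · (11 − 1) · (211 − 1) = 1 · 10 · 210 = 2100.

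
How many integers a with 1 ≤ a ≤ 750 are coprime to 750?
The number of a ∈ {1, ..., 750} with gcd(a, 750) = 1 is by definition Euler's totient φ(750). φ is multiplicative, with φ(p^e) = p^e − p^(e−1). Factorise 750 = 2 · 3 · 5^3. Then
  φ(750) = (2 − 1) · (3 − 1) · (5^3 − 5^2) = 1 · 2 · 100 = 200.
So there are 200 such integers.

Final answer: 200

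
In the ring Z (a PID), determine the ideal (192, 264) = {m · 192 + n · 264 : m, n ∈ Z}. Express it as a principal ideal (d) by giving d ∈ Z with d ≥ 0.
In the PID Z, (a, b) is generated by gcd(a, b). Compute gcd(264, 192) with the extended Euclidean algorithm, tracking rows (r, s, t) with s·264 + t·192 = r:
  row A: (264, 1, 0)   [1·264 + 0·192 = 264]
  row B: (192, 0, 1)   [0·264 + 1·192 = 192]
  264 = 1·192 + 72   → row C = row A − 1·row B = (72, 1, −1)   [check: 1·264 − 1·192 = 72]
  192 = 2·72 + 48   → row D = row B − 2·row C = (48, −2, 3)   [check: −2·264 + 3·192 = 48]
  72 = 1·48 + 24   → row E = row C − 1·row D = (24, 3, −4)   [check: 3·264 − 4·192 = 24]
  48 = 2·24 + 0   → remainder 0, stop. gcd = 24 (last nonzero row E).
So gcd(192, 264) = 24, with Bézout identity 3·264 − 4·192 = 24. Containment (⊇): the Bézout identity exhibits 24 as an element of (192, 264), giving (24) ⊆ (192, 264). Containment (⊆): since 24 | 192 and 24 | 264 (192 = 24·8, 264 = 24·11), every Z-linear combination of 192 and 264 is divisible by 24, so (192, 264) ⊆ (24). Therefore (192, 264) = (24), d = 24.

Final answer: (192, 264) = (24); d = 24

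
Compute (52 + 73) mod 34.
23

Reduce the summands first: 52 ≡ 18, 73 ≡ 5 (mod 34), so 52 + 73 ≡ 18 + 5 (mod 34). 18 + 5 = 23; 23 = 0·34 + 23, so (52 + 73) mod 34 = 23.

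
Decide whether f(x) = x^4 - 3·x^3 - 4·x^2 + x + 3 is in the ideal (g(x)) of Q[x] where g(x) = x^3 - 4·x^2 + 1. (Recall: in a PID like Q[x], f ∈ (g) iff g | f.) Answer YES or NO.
NO

In Q[x] the ideal (g) consists of all multiples of g, so f ∈ (g) iff g | f, i.e. iff the remainder of f on division by g is 0. Divide f by g (g is monic, so eliminate the leading term of the running remainder at each step):
  leading term x^4: subtract (x)·g(x) = x^4 - 4·x^3 + x, leaving x^3 - 4·x^2 + 3
  leading term x^3: subtract (1)·g(x) = x^3 - 4·x^2 + 1, leaving 2
The remainder r(x) = 2 ≠ 0 (and deg r < deg g), so g ∤ f, i.e. f ∉ (g).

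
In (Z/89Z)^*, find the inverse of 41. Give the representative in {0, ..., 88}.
41^(−1) ≡ 76 (mod 89)

Apply the extended Euclidean algorithm to (89, 41), tracking rows (r, s, t) with s·89 + t·41 = r. Each division r_prev = q·r_cur + r_new produces the new row as (previous row) − q·(current row):
  row A: (89, 1, 0)   [1·89 + 0·41 = 89]
  row B: (41, 0, 1)   [0·89 + 1·41 = 41]
  89 = 2·41 + 7   → row C = row A − 2·row B = (7, 1, −2)   [check: 1·89 − 2·41 = 7]
  41 = 5·7 + 6   → row D = row B − 5·row C = (6, −5, 11)   [check: −5·89 + 11·41 = 6]
  7 = 1·6 + 1   → row E = row C − 1·row D = (1, 6, −13)   [check: 6·89 − 13·41 = 1]
  6 = 6·1 + 0   → remainder 0, stop. gcd = 1 (last nonzero row E).
The gcd is 1, so 41 is invertible mod 89. The last nonzero row gives 6·89 − 13·41 = 1, so t = −13. So 41^(−1) ≡ −13 ≡ 76 (mod 89). Verify: 41 · 76 = 3116 ≡ 1 (mod 89). ✓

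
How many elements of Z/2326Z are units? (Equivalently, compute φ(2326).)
An element a ∈ Z/2326Z is a unit iff gcd(a, 2326) = 1, so the number of units is φ(2326). φ is multiplicative, with φ(p^e) = p^e − p^(e−1). Factorise 2326 = 2 · 1163. Then
  φ(2326) = (2 − 1) · (1163 − 1) = 1 · 1162 = 1162.

Final answer: Z/2326Z has φ(2326) = 1162 units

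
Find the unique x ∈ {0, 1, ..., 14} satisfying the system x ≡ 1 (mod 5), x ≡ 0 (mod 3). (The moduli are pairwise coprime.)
The moduli 5, 3 are pairwise coprime, so by the CRT there is a unique solution mod 5·3 = 15.
Solve by successive substitution. Start with x ≡ 1 (mod 5).
  Combine with x ≡ 0 (mod 3): write x = 1 + 5·t and require 1 + 5·t ≡ 0 (mod 3), i.e. 5·t ≡ 0 − 1 ≡ 2 (mod 3). Since 5^(−1) ≡ 2 (mod 3) (5 ≡ 2 (mod 3)), t ≡ 2·2 ≡ 1 (mod 3). So x ≡ 1 + 5·1 = 6 (mod 15).
Unique solution in [0, 15): x = 6.

Final answer: x ≡ 6 (mod 15); the representative in [0, 15) is 6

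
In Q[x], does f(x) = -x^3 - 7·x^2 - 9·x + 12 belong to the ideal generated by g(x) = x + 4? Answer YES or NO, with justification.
In Q[x] the ideal (g) consists of all multiples of g, so f ∈ (g) iff g | f, i.e. iff the remainder of f on division by g is 0. Divide f by g (g is monic, so eliminate the leading term of the running remainder at each step):
  leading term -x^3: subtract (-x^2)·g(x) = -x^3 - 4·x^2, leaving -3·x^2 - 9·x + 12
  leading term -3·x^2: subtract (-3·x)·g(x) = -3·x^2 - 12·x, leaving 3·x + 12
  leading term 3·x: subtract (3)·g(x) = 3·x + 12, leaving 0
The remainder is 0, so f(x) = g(x) · h(x) with h(x) = -x^2 - 3·x + 3. Hence g | f, i.e. f ∈ (g).

Final answer: YES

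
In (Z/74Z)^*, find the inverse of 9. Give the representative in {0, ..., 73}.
9^(−1) ≡ 33 (mod 74)

Apply the extended Euclidean algorithm to (74, 9), tracking rows (r, s, t) with s·74 + t·9 = r. Each division r_prev = q·r_cur + r_new produces the new row as (previous row) − q·(current row):
  row A: (74, 1, 0)   [1·74 + 0·9 = 74]
  row B: (9, 0, 1)   [0·74 + 1·9 = 9]
  74 = 8·9 + 2   → row C = row A − 8·row B = (2, 1, −8)   [check: 1·74 − 8·9 = 2]
  9 = 4·2 + 1   → row D = row B − 4·row C = (1, −4, 33)   [check: −4·74 + 33·9 = 1]
  2 = 2·1 + 0   → remainder 0, stop. gcd = 1 (last nonzero row D).
The gcd is 1, so 9 is invertible mod 74. The last nonzero row gives −4·74 + 33·9 = 1, so t = 33. So 9^(−1) ≡ 33 (mod 74). Verify: 9 · 33 = 297 ≡ 1 (mod 74). ✓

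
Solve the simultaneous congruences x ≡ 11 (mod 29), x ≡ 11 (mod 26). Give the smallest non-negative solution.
The moduli 29, 26 are pairwise coprime, so by the CRT there is a unique solution mod 29·26 = 754.
Solve by successive substitution. Start with x ≡ 11 (mod 29).
  Combine with x ≡ 11 (mod 26): write x = 11 + 29·t and require 11 + 29·t ≡ 11 (mod 26), i.e. 29·t ≡ 11 − 11 ≡ 0 (mod 26). Since 29^(−1) ≡ 9 (mod 26) (29 ≡ 3 (mod 26)), t ≡ 9·0 ≡ 0 (mod 26). So x ≡ 11 + 29·0 = 11 (mod 754).
Unique solution in [0, 754): x = 11.

Final answer: x ≡ 11 (mod 754); the representative in [0, 754) is 11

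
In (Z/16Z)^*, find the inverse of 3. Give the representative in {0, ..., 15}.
Apply the extended Euclidean algorithm to (16, 3), tracking rows (r, s, t) with s·16 + t·3 = r. Each division r_prev = q·r_cur + r_new produces the new row as (previous row) − q·(current row):
  row A: (16, 1, 0)   [1·16 + 0·3 = 16]
  row B: (3, 0, 1)   [0·16 + 1·3 = 3]
  16 = 5·3 + 1   → row C = row A − 5·row B = (1, 1, −5)   [check: 1·16 − 5·3 = 1]
  3 = 3·1 + 0   → remainder 0, stop. gcd = 1 (last nonzero row C).
The gcd is 1, so 3 is invertible mod 16. The last nonzero row gives 1·16 − 5·3 = 1, so t = −5. So 3^(−1) ≡ −5 ≡ 11 (mod 16). Verify: 3 · 11 = 33 ≡ 1 (mod 16). ✓

Final answer: 3^(−1) ≡ 11 (mod 16)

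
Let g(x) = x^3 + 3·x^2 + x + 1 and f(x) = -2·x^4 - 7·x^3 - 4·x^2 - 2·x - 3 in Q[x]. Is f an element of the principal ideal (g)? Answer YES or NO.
NO

In Q[x] the ideal (g) consists of all multiples of g, so f ∈ (g) iff g | f, i.e. iff the remainder of f on division by g is 0. Divide f by g (g is monic, so eliminate the leading term of the running remainder at each step):
  leading term -2·x^4: subtract (-2·x)·g(x) = -2·x^4 - 6·x^3 - 2·x^2 - 2·x, leaving -x^3 - 2·x^2 - 3
  leading term -x^3: subtract (-1)·g(x) = -x^3 - 3·x^2 - x - 1, leaving x^2 + x - 2
The remainder r(x) = x^2 + x - 2 ≠ 0 (and deg r < deg g), so g ∤ f, i.e. f ∉ (g).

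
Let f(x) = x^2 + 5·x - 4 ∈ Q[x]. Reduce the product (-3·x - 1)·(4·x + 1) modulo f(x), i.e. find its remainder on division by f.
First multiply in Q[x] without reducing: a · b = -12·x^2 - 7·x - 1. Now divide by f(x) = x^2 + 5·x - 4, eliminating the leading term at each step:
  leading term -12·x^2: subtract (-12)·f(x) = -12·x^2 - 60·x + 48, leaving 53·x - 49
The degree is now < 2, so this is the remainder. Hence a · b ≡ 53·x - 49 in Q[x]/(f).

Final answer: a · b ≡ 53·x - 49 (mod f(x))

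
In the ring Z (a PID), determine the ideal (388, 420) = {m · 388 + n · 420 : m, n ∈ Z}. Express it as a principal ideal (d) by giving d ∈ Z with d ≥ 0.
(388, 420) = (4); d = 4

In the PID Z, (a, b) is generated by gcd(a, b). Compute gcd(420, 388) with the extended Euclidean algorithm, tracking rows (r, s, t) with s·420 + t·388 = r:
  row A: (420, 1, 0)   [1·420 + 0·388 = 420]
  row B: (388, 0, 1)   [0·420 + 1·388 = 388]
  420 = 1·388 + 32   → row C = row A − 1·row B = (32, 1, −1)   [check: 1·420 − 1·388 = 32]
  388 = 12·32 + 4   → row D = row B − 12·row C = (4, −12, 13)   [check: −12·420 + 13·388 = 4]
  32 = 8·4 + 0   → remainder 0, stop. gcd = 4 (last nonzero row D).
So gcd(388, 420) = 4, with Bézout identity −12·420 + 13·388 = 4. Containment (⊇): the Bézout identity exhibits 4 as an element of (388, 420), giving (4) ⊆ (388, 420). Containment (⊆): since 4 | 388 and 4 | 420 (388 = 4·97, 420 = 4·105), every Z-linear combination of 388 and 420 is divisible by 4, so (388, 420) ⊆ (4). Therefore (388, 420) = (4), d = 4.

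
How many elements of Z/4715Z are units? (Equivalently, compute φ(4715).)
An element a ∈ Z/4715Z is a unit iff gcd(a, 4715) = 1, so the number of units is φ(4715). φ is multiplicative, with φ(p^e) = p^e − p^(e−1). Factorise 4715 = 5 · 23 · 41. Then
  φ(4715) = (5 − 1) · (23 − 1) · (41 − 1) = 4 · 22 · 40 = 3520.

Final answer: Z/4715Z has φ(4715) = 3520 units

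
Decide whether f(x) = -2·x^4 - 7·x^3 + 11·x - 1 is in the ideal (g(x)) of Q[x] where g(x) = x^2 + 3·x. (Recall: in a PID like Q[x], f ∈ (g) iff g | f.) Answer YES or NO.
NO

In Q[x] the ideal (g) consists of all multiples of g, so f ∈ (g) iff g | f, i.e. iff the remainder of f on division by g is 0. Divide f by g (g is monic, so eliminate the leading term of the running remainder at each step):
  leading term -2·x^4: subtract (-2·x^2)·g(x) = -2·x^4 - 6·x^3, leaving -x^3 + 11·x - 1
  leading term -x^3: subtract (-x)·g(x) = -x^3 - 3·x^2, leaving 3·x^2 + 11·x - 1
  leading term 3·x^2: subtract (3)·g(x) = 3·x^2 + 9·x, leaving 2·x - 1
The remainder r(x) = 2·x - 1 ≠ 0 (and deg r < deg g), so g ∤ f, i.e. f ∉ (g).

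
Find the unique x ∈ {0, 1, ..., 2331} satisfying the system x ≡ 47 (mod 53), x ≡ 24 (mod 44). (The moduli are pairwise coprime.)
The moduli 53, 44 are pairwise coprime, so by the CRT there is a unique solution mod 53·44 = 2332.
Solve by successive substitution. Start with x ≡ 47 (mod 53).
  Combine with x ≡ 24 (mod 44): write x = 47 + 53·t and require 47 + 53·t ≡ 24 (mod 44), i.e. 53·t ≡ 24 − 47 ≡ 21 (mod 44). Since 53^(−1) ≡ 5 (mod 44) (53 ≡ 9 (mod 44)), t ≡ 5·21 ≡ 17 (mod 44). So x ≡ 47 + 53·17 = 948 (mod 2332).
Unique solution in [0, 2332): x = 948.

Final answer: x ≡ 948 (mod 2332); the representative in [0, 2332) is 948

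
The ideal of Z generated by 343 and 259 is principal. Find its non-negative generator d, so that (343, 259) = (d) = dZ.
In the PID Z, (a, b) is generated by gcd(a, b). Compute gcd(343, 259) with the extended Euclidean algorithm, tracking rows (r, s, t) with s·343 + t·259 = r:
  row A: (343, 1, 0)   [1·343 + 0·259 = 343]
  row B: (259, 0, 1)   [0·343 + 1·259 = 259]
  343 = 1·259 + 84   → row C = row A − 1·row B = (84, 1, −1)   [check: 1·343 − 1·259 = 84]
  259 = 3·84 + 7   → row D = row B − 3·row C = (7, −3, 4)   [check: −3·343 + 4·259 = 7]
  84 = 12·7 + 0   → remainder 0, stop. gcd = 7 (last nonzero row D).
So gcd(343, 259) = 7, with Bézout identity −3·343 + 4·259 = 7. Containment (⊇): the Bézout identity exhibits 7 as an element of (343, 259), giving (7) ⊆ (343, 259). Containment (⊆): since 7 | 343 and 7 | 259 (343 = 7·49, 259 = 7·37), every Z-linear combination of 343 and 259 is divisible by 7, so (343, 259) ⊆ (7). Therefore (343, 259) = (7), d = 7.

Final answer: (343, 259) = (7); d = 7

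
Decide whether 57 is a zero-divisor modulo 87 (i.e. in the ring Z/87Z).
gcd(57, 87) = 3 > 1, so 57 is not a unit in Z/87Z. In Z/nZ every nonzero non-unit is a zero-divisor: explicitly, take b = 87/gcd = 29 ≠ 0 (mod 87); then 57·29 = 1653 = 19·87, i.e. 57·29 ≡ 0 (mod 87). So 57 is a zero-divisor.

Final answer: YES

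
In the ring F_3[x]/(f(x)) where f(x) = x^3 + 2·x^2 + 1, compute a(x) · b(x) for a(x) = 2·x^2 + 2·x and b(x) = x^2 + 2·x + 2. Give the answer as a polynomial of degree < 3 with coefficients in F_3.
Multiply as integer polynomials: a · b = 2·x^4 + 6·x^3 + 8·x^2 + 4·x. Reducing coefficients mod 3: a · b ≡ 2·x^4 + 2·x^2 + x. Now divide by f(x) = x^3 + 2·x^2 + 1 in F_3[x], eliminating the leading term at each step:
  leading term 2·x^4: subtract (2·x)·f(x) = 2·x^4 + x^3 + 2·x, leaving 2·x^3 + 2·x^2 + 2·x (coefficients mod 3)
  leading term 2·x^3: subtract (2)·f(x) = 2·x^3 + x^2 + 2, leaving x^2 + 2·x + 1 (coefficients mod 3)
The degree is now < 3, so this is the remainder. Hence a · b ≡ x^2 + 2·x + 1 in F_3[x]/(f).

Final answer: a · b ≡ x^2 + 2·x + 1 (mod f(x))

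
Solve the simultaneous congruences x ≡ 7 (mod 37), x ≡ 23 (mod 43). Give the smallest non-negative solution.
x ≡ 969 (mod 1591); the representative in [0, 1591) is 969

The moduli 37, 43 are pairwise coprime, so by the CRT there is a unique solution mod 37·43 = 1591.
Solve by successive substitution. Start with x ≡ 7 (mod 37).
  Combine with x ≡ 23 (mod 43): write x = 7 + 37·t and require 7 + 37·t ≡ 23 (mod 43), i.e. 37·t ≡ 23 − 7 ≡ 16 (mod 43). Since 37^(−1) ≡ 7 (mod 43), t ≡ 7·16 ≡ 26 (mod 43). So x ≡ 7 + 37·26 = 969 (mod 1591).
Unique solution in [0, 1591): x = 969.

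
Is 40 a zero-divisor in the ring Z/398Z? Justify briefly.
YES

gcd(40, 398) = 2 > 1, so 40 is not a unit in Z/398Z. In Z/nZ every nonzero non-unit is a zero-divisor: explicitly, take b = 398/gcd = 199 ≠ 0 (mod 398); then 40·199 = 7960 = 20·398, i.e. 40·199 ≡ 0 (mod 398). So 40 is a zero-divisor.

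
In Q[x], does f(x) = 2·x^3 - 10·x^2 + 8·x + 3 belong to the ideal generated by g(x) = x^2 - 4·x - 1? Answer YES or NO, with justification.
In Q[x] the ideal (g) consists of all multiples of g, so f ∈ (g) iff g | f, i.e. iff the remainder of f on division by g is 0. Divide f by g (g is monic, so eliminate the leading term of the running remainder at each step):
  leading term 2·x^3: subtract (2·x)·g(x) = 2·x^3 - 8·x^2 - 2·x, leaving -2·x^2 + 10·x + 3
  leading term -2·x^2: subtract (-2)·g(x) = -2·x^2 + 8·x + 2, leaving 2·x + 1
The remainder r(x) = 2·x + 1 ≠ 0 (and deg r < deg g), so g ∤ f, i.e. f ∉ (g).

Final answer: NO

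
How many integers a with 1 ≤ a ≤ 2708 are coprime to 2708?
The number of a ∈ {1, ..., 2708} with gcd(a, 2708) = 1 is by definition Euler's totient φ(2708). φ is multiplicative, with φ(p^e) = p^e − p^(e−1). Factorise 2708 = 2^2 · 677. Then
  φ(2708) = (2^2 − 2^1) · (677 − 1) = 2 · 676 = 1352.
So there are 1352 such integers.

Final answer: 1352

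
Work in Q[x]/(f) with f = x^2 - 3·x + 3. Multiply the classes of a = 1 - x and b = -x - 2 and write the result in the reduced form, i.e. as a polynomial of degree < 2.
First multiply in Q[x] without reducing: a · b = x^2 + x - 2. Now divide by f(x) = x^2 - 3·x + 3, eliminating the leading term at each step:
  leading term x^2: subtract (1)·f(x) = x^2 - 3·x + 3, leaving 4·x - 5
The degree is now < 2, so this is the remainder. Hence a · b ≡ 4·x - 5 in Q[x]/(f).

Final answer: a · b ≡ 4·x - 5 (mod f(x))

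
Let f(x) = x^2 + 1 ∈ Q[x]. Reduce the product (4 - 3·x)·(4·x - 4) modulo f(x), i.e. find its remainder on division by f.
First multiply in Q[x] without reducing: a · b = -12·x^2 + 28·x - 16. Now divide by f(x) = x^2 + 1, eliminating the leading term at each step:
  leading term -12·x^2: subtract (-12)·f(x) = -12·x^2 - 12, leaving 28·x - 4
The degree is now < 2, so this is the remainder. Hence a · b ≡ 28·x - 4 in Q[x]/(f).

Final answer: a · b ≡ 28·x - 4 (mod f(x))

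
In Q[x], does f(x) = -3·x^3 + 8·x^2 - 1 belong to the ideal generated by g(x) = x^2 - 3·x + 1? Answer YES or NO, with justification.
YES

In Q[x] the ideal (g) consists of all multiples of g, so f ∈ (g) iff g | f, i.e. iff the remainder of f on division by g is 0. Divide f by g (g is monic, so eliminate the leading term of the running remainder at each step):
  leading term -3·x^3: subtract (-3·x)·g(x) = -3·x^3 + 9·x^2 - 3·x, leaving -x^2 + 3·x - 1
  leading term -x^2: subtract (-1)·g(x) = -x^2 + 3·x - 1, leaving 0
The remainder is 0, so f(x) = g(x) · h(x) with h(x) = -3·x - 1. Hence g | f, i.e. f ∈ (g).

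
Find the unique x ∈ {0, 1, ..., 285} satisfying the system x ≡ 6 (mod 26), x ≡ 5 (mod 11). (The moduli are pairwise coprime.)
x ≡ 214 (mod 286); the representative in [0, 286) is 214

The moduli 26, 11 are pairwise coprime, so by the CRT there is a unique solution mod 26·11 = 286.
Solve by successive substitution. Start with x ≡ 6 (mod 26).
  Combine with x ≡ 5 (mod 11): write x = 6 + 26·t and require 6 + 26·t ≡ 5 (mod 11), i.e. 26·t ≡ 5 − 6 ≡ 10 (mod 11). Since 26^(−1) ≡ 3 (mod 11) (26 ≡ 4 (mod 11)), t ≡ 3·10 ≡ 8 (mod 11). So x ≡ 6 + 26·8 = 214 (mod 286).
Unique solution in [0, 286): x = 214.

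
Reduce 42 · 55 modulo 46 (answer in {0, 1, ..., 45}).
10

Reduce the factors first: 55 ≡ 9 (mod 46), so 42 · 55 ≡ 42 · 9 (mod 46). 42 · 9 = 378. Dividing by 46: 378 = 8·46 + 10. So (42 · 55) mod 46 = 10.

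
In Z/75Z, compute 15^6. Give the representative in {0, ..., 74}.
Use repeated squaring. Binary(6) = 110. Walk through the bits of the exponent 6 left-to-right: at each bit after the leading one, square the running value, then multiply by 15 if the bit is 1 (always reducing mod 75):
  bit 1 = 1 (leading): start with 15.
  bit 2 = 1: square 15^2 = 225 ≡ 0; bit is 1, so multiply 0·15 = 0 (mod 75).
  bit 3 = 0: square 0^2 = 0 (mod 75).
Final value: 15^6 ≡ 0 (mod 75).

Final answer: 0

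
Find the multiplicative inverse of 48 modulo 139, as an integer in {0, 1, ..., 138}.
Apply the extended Euclidean algorithm to (139, 48), tracking rows (r, s, t) with s·139 + t·48 = r. Each division r_prev = q·r_cur + r_new produces the new row as (previous row) − q·(current row):
  row A: (139, 1, 0)   [1·139 + 0·48 = 139]
  row B: (48, 0, 1)   [0·139 + 1·48 = 48]
  139 = 2·48 + 43   → row C = row A − 2·row B = (43, 1, −2)   [check: 1·139 − 2·48 = 43]
  48 = 1·43 + 5   → row D = row B − 1·row C = (5, −1, 3)   [check: −1·139 + 3·48 = 5]
  43 = 8·5 + 3   → row E = row C − 8·row D = (3, 9, −26)   [check: 9·139 − 26·48 = 3]
  5 = 1·3 + 2   → row F = row D − 1·row E = (2, −10, 29)   [check: −10·139 + 29·48 = 2]
  3 = 1·2 + 1   → row G = row E − 1·row F = (1, 19, −55)   [check: 19·139 − 55·48 = 1]
  2 = 2·1 + 0   → remainder 0, stop. gcd = 1 (last nonzero row G).
The gcd is 1, so 48 is invertible mod 139. The last nonzero row gives 19·139 − 55·48 = 1, so t = −55. So 48^(−1) ≡ −55 ≡ 84 (mod 139). Verify: 48 · 84 = 4032 ≡ 1 (mod 139). ✓

Final answer: 48^(−1) ≡ 84 (mod 139)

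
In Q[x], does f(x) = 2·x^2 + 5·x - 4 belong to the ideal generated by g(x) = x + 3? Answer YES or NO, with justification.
In Q[x] the ideal (g) consists of all multiples of g, so f ∈ (g) iff g | f, i.e. iff the remainder of f on division by g is 0. Divide f by g (g is monic, so eliminate the leading term of the running remainder at each step):
  leading term 2·x^2: subtract (2·x)·g(x) = 2·x^2 + 6·x, leaving -x - 4
  leading term -x: subtract (-1)·g(x) = -x - 3, leaving -1
The remainder r(x) = -1 ≠ 0 (and deg r < deg g), so g ∤ f, i.e. f ∉ (g).

Final answer: NO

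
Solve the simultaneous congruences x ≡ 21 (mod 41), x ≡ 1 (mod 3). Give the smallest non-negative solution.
x ≡ 103 (mod 123); the representative in [0, 123) is 103

The moduli 41, 3 are pairwise coprime, so by the CRT there is a unique solution mod 41·3 = 123.
Solve by successive substitution. Start with x ≡ 21 (mod 41).
  Combine with x ≡ 1 (mod 3): write x = 21 + 41·t and require 21 + 41·t ≡ 1 (mod 3), i.e. 41·t ≡ 1 − 21 ≡ 1 (mod 3). Since 41^(−1) ≡ 2 (mod 3) (41 ≡ 2 (mod 3)), t ≡ 2·1 ≡ 2 (mod 3). So x ≡ 21 + 41·2 = 103 (mod 123).
Unique solution in [0, 123): x = 103.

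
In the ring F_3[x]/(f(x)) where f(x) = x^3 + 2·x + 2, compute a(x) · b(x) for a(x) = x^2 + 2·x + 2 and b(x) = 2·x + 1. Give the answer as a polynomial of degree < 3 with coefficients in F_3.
Multiply as integer polynomials: a · b = 2·x^3 + 5·x^2 + 6·x + 2. Reducing coefficients mod 3: a · b ≡ 2·x^3 + 2·x^2 + 2. Now divide by f(x) = x^3 + 2·x + 2 in F_3[x], eliminating the leading term at each step:
  leading term 2·x^3: subtract (2)·f(x) = 2·x^3 + x + 1, leaving 2·x^2 + 2·x + 1 (coefficients mod 3)
The degree is now < 3, so this is the remainder. Hence a · b ≡ 2·x^2 + 2·x + 1 in F_3[x]/(f).

Final answer: a · b ≡ 2·x^2 + 2·x + 1 (mod f(x))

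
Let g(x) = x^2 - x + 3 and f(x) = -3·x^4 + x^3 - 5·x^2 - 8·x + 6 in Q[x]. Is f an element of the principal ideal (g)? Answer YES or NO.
In Q[x] the ideal (g) consists of all multiples of g, so f ∈ (g) iff g | f, i.e. iff the remainder of f on division by g is 0. Divide f by g (g is monic, so eliminate the leading term of the running remainder at each step):
  leading term -3·x^4: subtract (-3·x^2)·g(x) = -3·x^4 + 3·x^3 - 9·x^2, leaving -2·x^3 + 4·x^2 - 8·x + 6
  leading term -2·x^3: subtract (-2·x)·g(x) = -2·x^3 + 2·x^2 - 6·x, leaving 2·x^2 - 2·x + 6
  leading term 2·x^2: subtract (2)·g(x) = 2·x^2 - 2·x + 6, leaving 0
The remainder is 0, so f(x) = g(x) · h(x) with h(x) = -3·x^2 - 2·x + 2. Hence g | f, i.e. f ∈ (g).

Final answer: YES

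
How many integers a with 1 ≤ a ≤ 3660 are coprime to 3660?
960

The number of a ∈ {1, ..., 3660} with gcd(a, 3660) = 1 is by definition Euler's totient φ(3660). φ is multiplicative, with φ(p^e) = p^e − p^(e−1). Factorise 3660 = 2^2 · 3 · 5 · 61. Then
  φ(3660) = (2^2 − 2^1) · (3 − 1) · (5 − 1) · (61 − 1) = 2 · 2 · 4 · 60 = 960.
So there are 960 such integers.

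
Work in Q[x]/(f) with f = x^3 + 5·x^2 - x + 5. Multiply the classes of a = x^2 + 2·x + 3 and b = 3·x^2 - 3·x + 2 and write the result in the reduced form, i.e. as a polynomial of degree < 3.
First multiply in Q[x] without reducing: a · b = 3·x^4 + 3·x^3 + 5·x^2 - 5·x + 6. Now divide by f(x) = x^3 + 5·x^2 - x + 5, eliminating the leading term at each step:
  leading term 3·x^4: subtract (3·x)·f(x) = 3·x^4 + 15·x^3 - 3·x^2 + 15·x, leaving -12·x^3 + 8·x^2 - 20·x + 6
  leading term -12·x^3: subtract (-12)·f(x) = -12·x^3 - 60·x^2 + 12·x - 60, leaving 68·x^2 - 32·x + 66
The degree is now < 3, so this is the remainder. Hence a · b ≡ 68·x^2 - 32·x + 66 in Q[x]/(f).

Final answer: a · b ≡ 68·x^2 - 32·x + 66 (mod f(x))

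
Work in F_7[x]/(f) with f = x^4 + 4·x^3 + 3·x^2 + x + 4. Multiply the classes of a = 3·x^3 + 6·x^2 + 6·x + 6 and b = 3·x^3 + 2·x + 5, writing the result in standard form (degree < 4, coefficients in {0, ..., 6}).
Multiply as integer polynomials: a · b = 9·x^6 + 18·x^5 + 24·x^4 + 45·x^3 + 42·x^2 + 42·x + 30. Reducing coefficients mod 7: a · b ≡ 2·x^6 + 4·x^5 + 3·x^4 + 3·x^3 + 2. Now divide by f(x) = x^4 + 4·x^3 + 3·x^2 + x + 4 in F_7[x], eliminating the leading term at each step:
  leading term 2·x^6: subtract (2·x^2)·f(x) = 2·x^6 + x^5 + 6·x^4 + 2·x^3 + x^2, leaving 3·x^5 + 4·x^4 + x^3 + 6·x^2 + 2 (coefficients mod 7)
  leading term 3·x^5: subtract (3·x)·f(x) = 3·x^5 + 5·x^4 + 2·x^3 + 3·x^2 + 5·x, leaving 6·x^4 + 6·x^3 + 3·x^2 + 2·x + 2 (coefficients mod 7)
  leading term 6·x^4: subtract (6)·f(x) = 6·x^4 + 3·x^3 + 4·x^2 + 6·x + 3, leaving 3·x^3 + 6·x^2 + 3·x + 6 (coefficients mod 7)
The degree is now < 4, so this is the remainder. Hence a · b ≡ 3·x^3 + 6·x^2 + 3·x + 6 in F_7[x]/(f).

Final answer: a · b ≡ 3·x^3 + 6·x^2 + 3·x + 6 (mod f(x))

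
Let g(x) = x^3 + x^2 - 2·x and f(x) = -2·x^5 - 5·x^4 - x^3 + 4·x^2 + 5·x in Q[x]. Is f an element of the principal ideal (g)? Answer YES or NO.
NO

In Q[x] the ideal (g) consists of all multiples of g, so f ∈ (g) iff g | f, i.e. iff the remainder of f on division by g is 0. Divide f by g (g is monic, so eliminate the leading term of the running remainder at each step):
  leading term -2·x^5: subtract (-2·x^2)·g(x) = -2·x^5 - 2·x^4 + 4·x^3, leaving -3·x^4 - 5·x^3 + 4·x^2 + 5·x
  leading term -3·x^4: subtract (-3·x)·g(x) = -3·x^4 - 3·x^3 + 6·x^2, leaving -2·x^3 - 2·x^2 + 5·x
  leading term -2·x^3: subtract (-2)·g(x) = -2·x^3 - 2·x^2 + 4·x, leaving x
The remainder r(x) = x ≠ 0 (and deg r < deg g), so g ∤ f, i.e. f ∉ (g).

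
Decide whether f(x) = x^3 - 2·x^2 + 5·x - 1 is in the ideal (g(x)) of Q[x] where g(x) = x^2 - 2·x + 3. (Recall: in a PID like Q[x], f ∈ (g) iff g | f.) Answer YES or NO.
NO

In Q[x] the ideal (g) consists of all multiples of g, so f ∈ (g) iff g | f, i.e. iff the remainder of f on division by g is 0. Divide f by g (g is monic, so eliminate the leading term of the running remainder at each step):
  leading term x^3: subtract (x)·g(x) = x^3 - 2·x^2 + 3·x, leaving 2·x - 1
The remainder r(x) = 2·x - 1 ≠ 0 (and deg r < deg g), so g ∤ f, i.e. f ∉ (g).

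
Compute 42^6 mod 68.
Use repeated squaring. Binary(6) = 110. Walk through the bits of the exponent 6 left-to-right: at each bit after the leading one, square the running value, then multiply by 42 if the bit is 1 (always reducing mod 68):
  bit 1 = 1 (leading): start with 42.
  bit 2 = 1: square 42^2 = 1764 ≡ 64; bit is 1, so multiply 64·42 = 2688 ≡ 36 (mod 68).
  bit 3 = 0: square 36^2 = 1296 ≡ 4 (mod 68).
Final value: 42^6 ≡ 4 (mod 68).

Final answer: 4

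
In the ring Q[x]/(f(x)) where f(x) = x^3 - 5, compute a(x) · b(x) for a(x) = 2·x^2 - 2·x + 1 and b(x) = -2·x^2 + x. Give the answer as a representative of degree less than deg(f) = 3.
First multiply in Q[x] without reducing: a · b = -4·x^4 + 6·x^3 - 4·x^2 + x. Now divide by f(x) = x^3 - 5, eliminating the leading term at each step:
  leading term -4·x^4: subtract (-4·x)·f(x) = -4·x^4 + 20·x, leaving 6·x^3 - 4·x^2 - 19·x
  leading term 6·x^3: subtract (6)·f(x) = 6·x^3 - 30, leaving -4·x^2 - 19·x + 30
The degree is now < 3, so this is the remainder. Hence a · b ≡ -4·x^2 - 19·x + 30 in Q[x]/(f).

Final answer: a · b ≡ -4·x^2 - 19·x + 30 (mod f(x))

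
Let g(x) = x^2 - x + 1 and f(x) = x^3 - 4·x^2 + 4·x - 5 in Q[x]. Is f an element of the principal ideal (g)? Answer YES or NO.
In Q[x] the ideal (g) consists of all multiples of g, so f ∈ (g) iff g | f, i.e. iff the remainder of f on division by g is 0. Divide f by g (g is monic, so eliminate the leading term of the running remainder at each step):
  leading term x^3: subtract (x)·g(x) = x^3 - x^2 + x, leaving -3·x^2 + 3·x - 5
  leading term -3·x^2: subtract (-3)·g(x) = -3·x^2 + 3·x - 3, leaving -2
The remainder r(x) = -2 ≠ 0 (and deg r < deg g), so g ∤ f, i.e. f ∉ (g).

Final answer: NO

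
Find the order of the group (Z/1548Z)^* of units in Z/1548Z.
(Z/1548Z)^* consists of the classes a with gcd(a, 1548) = 1, so its order is φ(1548). φ is multiplicative, with φ(p^e) = p^e − p^(e−1). Factorise 1548 = 2^2 · 3^2 · 43. Then
  φ(1548) = (2^2 − 2^1) · (3^2 − 3^1) · (43 − 1) = 2 · 6 · 42 = 504.
Thus |(Z/1548Z)^*| = 504.

Final answer: |(Z/1548Z)^*| = 504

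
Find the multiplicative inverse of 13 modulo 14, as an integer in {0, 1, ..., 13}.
13^(−1) ≡ 13 (mod 14)

Apply the extended Euclidean algorithm to (14, 13), tracking rows (r, s, t) with s·14 + t·13 = r. Each division r_prev = q·r_cur + r_new produces the new row as (previous row) − q·(current row):
  row A: (14, 1, 0)   [1·14 + 0·13 = 14]
  row B: (13, 0, 1)   [0·14 + 1·13 = 13]
  14 = 1·13 + 1   → row C = row A − 1·row B = (1, 1, −1)   [check: 1·14 − 1·13 = 1]
  13 = 13·1 + 0   → remainder 0, stop. gcd = 1 (last nonzero row C).
The gcd is 1, so 13 is invertible mod 14. The last nonzero row gives 1·14 − 1·13 = 1, so t = −1. So 13^(−1) ≡ −1 ≡ 13 (mod 14). Verify: 13 · 13 = 169 ≡ 1 (mod 14). ✓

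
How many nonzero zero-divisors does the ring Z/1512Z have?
In Z/1512Z each nonzero element is either a unit (gcd with 1512 is 1) or a zero-divisor (gcd > 1). The number of units is φ(1512): factorise 1512 = 2^3 · 3^3 · 7, so φ(1512) = (2^3 − 2^2) · (3^3 − 3^2) · (7 − 1) = 4 · 18 · 6 = 432. The nonzero elements number 1512 − 1 = 1511. Hence the nonzero zero-divisors number 1511 − 432 = 1079.

Final answer: Z/1512Z has 1079 nonzero zero-divisors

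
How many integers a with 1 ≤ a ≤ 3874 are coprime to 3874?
The number of a ∈ {1, ..., 3874} with gcd(a, 3874) = 1 is by definition Euler's totient φ(3874). φ is multiplicative, with φ(p^e) = p^e − p^(e−1). Factorise 3874 = 2 · 13 · 149. Then
  φ(3874) = (2 − 1) · (13 − 1) · (149 − 1) = 1 · 12 · 148 = 1776.
So there are 1776 such integers.

Final answer: 1776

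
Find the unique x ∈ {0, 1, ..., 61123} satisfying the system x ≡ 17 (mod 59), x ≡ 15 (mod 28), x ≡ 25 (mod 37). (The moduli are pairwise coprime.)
x ≡ 45683 (mod 61124); the representative in [0, 61124) is 45683

The moduli 59, 28, 37 are pairwise coprime, so by the CRT there is a unique solution mod 59·28·37 = 61124.
Solve by successive substitution. Start with x ≡ 17 (mod 59).
  Combine with x ≡ 15 (mod 28): write x = 17 + 59·t and require 17 + 59·t ≡ 15 (mod 28), i.e. 59·t ≡ 15 − 17 ≡ 26 (mod 28). Since 59^(−1) ≡ 19 (mod 28) (59 ≡ 3 (mod 28)), t ≡ 19·26 ≡ 18 (mod 28). So x ≡ 17 + 59·18 = 1079 (mod 1652).
  Combine with x ≡ 25 (mod 37): write x = 1079 + 1652·t and require 1079 + 1652·t ≡ 25 (mod 37), i.e. 1652·t ≡ 25 − 1079 ≡ 19 (mod 37). Since 1652^(−1) ≡ 17 (mod 37) (1652 ≡ 24 (mod 37)), t ≡ 17·19 ≡ 27 (mod 37). So x ≡ 1079 + 1652·27 = 45683 (mod 61124).
Unique solution in [0, 61124): x = 45683.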